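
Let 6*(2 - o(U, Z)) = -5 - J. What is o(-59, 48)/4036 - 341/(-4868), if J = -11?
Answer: 172643/2455906 ≈ 0.070297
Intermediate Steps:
o(U, Z) = 1 (o(U, Z) = 2 - (-5 - 1*(-11))/6 = 2 - (-5 + 11)/6 = 2 - 1/6*6 = 2 - 1 = 1)
o(-59, 48)/4036 - 341/(-4868) = 1/4036 - 341/(-4868) = 1*(1/4036) - 341*(-1/4868) = 1/4036 + 341/4868 = 172643/2455906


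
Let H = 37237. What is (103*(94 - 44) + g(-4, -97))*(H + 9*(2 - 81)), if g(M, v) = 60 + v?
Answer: 186757438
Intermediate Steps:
(103*(94 - 44) + g(-4, -97))*(H + 9*(2 - 81)) = (103*(94 - 44) + (60 - 97))*(37237 + 9*(2 - 81)) = (103*50 - 37)*(37237 + 9*(-79)) = (5150 - 37)*(37237 - 711) = 5113*36526 = 186757438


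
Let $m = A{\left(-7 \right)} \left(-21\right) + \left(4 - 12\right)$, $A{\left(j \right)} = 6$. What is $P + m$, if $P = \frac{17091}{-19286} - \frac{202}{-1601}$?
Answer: $- \frac{4160969643}{30876886} \approx -134.76$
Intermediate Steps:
$P = - \frac{23466919}{30876886}$ ($P = 17091 \left(- \frac{1}{19286}\right) - - \frac{202}{1601} = - \frac{17091}{19286} + \frac{202}{1601} = - \frac{23466919}{30876886} \approx -0.76002$)
$m = -134$ ($m = 6 \left(-21\right) + \left(4 - 12\right) = -126 + \left(4 - 12\right) = -126 - 8 = -134$)
$P + m = - \frac{23466919}{30876886} - 134 = - \frac{4160969643}{30876886}$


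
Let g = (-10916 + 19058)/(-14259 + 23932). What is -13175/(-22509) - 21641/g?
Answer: -1570592690729/61089426 ≈ -25710.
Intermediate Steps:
g = 8142/9673 ≈ 0.84172
-13175/(-22509) - 21641/g = -13175/(-22509) - 21641/8142/9673 = -13175*(-1/22509) - 21641*9673/8142 = 13175/22509 - 209333393/8142 = -1570592690729/61089426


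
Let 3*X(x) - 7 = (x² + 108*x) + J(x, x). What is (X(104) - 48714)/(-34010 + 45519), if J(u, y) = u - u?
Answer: -124087/34527 ≈ -3.5939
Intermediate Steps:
J(u, y) = 0
X(x) = 7/3 + 36*x + x²/3 (X(x) = 7/3 + ((x² + 108*x) + 0)/3 = 7/3 + (x² + 108*x)/3 = 7/3 + (36*x + x²/3) = 7/3 + 36*x + x²/3)
(X(104) - 48714)/(-34010 + 45519) = ((7/3 + 36*104 + (⅓)*104²) - 48714)/(-34010 + 45519) = ((7/3 + 3744 + (⅓)*10816) - 48714)/11509 = ((7/3 + 3744 + 10816/3) - 48714)*(1/11509) = (22055/3 - 48714)*(1/11509) = -124087/3*1/11509 = -124087/34527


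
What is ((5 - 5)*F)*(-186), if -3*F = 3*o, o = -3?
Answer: 0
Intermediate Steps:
F = 3 (F = -(-3) = -⅓*(-9) = 3)
((5 - 5)*F)*(-186) = ((5 - 5)*3)*(-186) = (0*3)*(-186) = 0*(-186) = 0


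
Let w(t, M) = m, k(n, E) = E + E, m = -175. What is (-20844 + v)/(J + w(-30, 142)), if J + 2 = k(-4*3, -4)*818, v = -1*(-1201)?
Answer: 1511/517 ≈ 2.9226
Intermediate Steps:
k(n, E) = 2*E
w(t, M) = -175
v = 1201
J = -6546 (J = -2 + (2*(-4))*818 = -2 - 8*818 = -2 - 6544 = -6546)
(-20844 + v)/(J + w(-30, 142)) = (-20844 + 1201)/(-6546 - 175) = -19643/(-6721) = -19643*(-1/6721) = 1511/517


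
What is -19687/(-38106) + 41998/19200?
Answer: 164863849/60969600 ≈ 2.7040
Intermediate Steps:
-19687/(-38106) + 41998/19200 = -19687*(-1/38106) + 41998*(1/19200) = 19687/38106 + 20999/9600 = 164863849/60969600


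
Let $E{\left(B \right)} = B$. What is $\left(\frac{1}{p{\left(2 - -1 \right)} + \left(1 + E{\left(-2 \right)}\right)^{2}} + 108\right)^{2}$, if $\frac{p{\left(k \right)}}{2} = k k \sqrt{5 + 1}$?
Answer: $\frac{44034086593}{3775249} + \frac{7554348 \sqrt{6}}{3775249} \approx 11669.0$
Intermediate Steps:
$p{\left(k \right)} = 2 \sqrt{6} k^{2}$ ($p{\left(k \right)} = 2 k k \sqrt{5 + 1} = 2 k^{2} \sqrt{6} = 2 \sqrt{6} k^{2}$)
$\left(\frac{1}{p{\left(2 - -1 \right)} + \left(1 + E{\left(-2 \right)}\right)^{2}} + 108\right)^{2} = \left(\frac{1}{2 \sqrt{6} \left(2 - -1\right)^{2} + \left(1 - 2\right)^{2}} + 108\right)^{2} = \left(\frac{1}{2 \sqrt{6} \left(2 + 1\right)^{2} + \left(-1\right)^{2}} + 108\right)^{2} = \left(\frac{1}{2 \sqrt{6} \cdot 3^{2} + 1} + 108\right)^{2} = \left(\frac{1}{2 \sqrt{6} \cdot 9 + 1} + 108\right)^{2} = \left(\frac{1}{18 \sqrt{6} + 1} + 108\right)^{2} = \left(\frac{1}{1 + 18 \sqrt{6}} + 108\right)^{2} = \left(108 + \frac{1}{1 + 18 \sqrt{6}}\right)^{2}$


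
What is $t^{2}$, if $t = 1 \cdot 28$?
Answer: $784$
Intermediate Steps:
$t = 28$
$t^{2} = 28^{2} = 784$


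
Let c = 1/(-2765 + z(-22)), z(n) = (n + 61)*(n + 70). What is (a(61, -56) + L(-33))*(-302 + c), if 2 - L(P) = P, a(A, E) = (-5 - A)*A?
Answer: 1076320817/893 ≈ 1.2053e+6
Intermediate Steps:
z(n) = (61 + n)*(70 + n)
a(A, E) = A*(-5 - A)
L(P) = 2 - P
c = -1/893 (c = 1/(-2765 + (4270 + (-22)² + 131*(-22))) = 1/(-2765 + (4270 + 484 - 2882)) = 1/(-2765 + 1872) = 1/(-893) = -1/893 ≈ -0.0011198)
(a(61, -56) + L(-33))*(-302 + c) = (-1*61*(5 + 61) + (2 - 1*(-33)))*(-302 - 1/893) = (-1*61*66 + (2 + 33))*(-269687/893) = (-4026 + 35)*(-269687/893) = -3991*(-269687/893) = 1076320817/893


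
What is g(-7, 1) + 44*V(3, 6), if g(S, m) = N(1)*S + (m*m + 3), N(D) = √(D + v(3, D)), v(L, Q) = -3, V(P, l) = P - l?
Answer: -128 - 7*I*√2 ≈ -128.0 - 9.8995*I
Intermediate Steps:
N(D) = √(-3 + D) (N(D) = √(D - 3) = √(-3 + D))
g(S, m) = 3 + m² + I*S*√2 (g(S, m) = √(-3 + 1)*S + (m*m + 3) = √(-2)*S + (m² + 3) = (I*√2)*S + (3 + m²) = I*S*√2 + (3 + m²) = 3 + m² + I*S*√2)
g(-7, 1) + 44*V(3, 6) = (3 + 1² + I*(-7)*√2) + 44*(3 - 1*6) = (3 + 1 - 7*I*√2) + 44*(3 - 6) = (4 - 7*I*√2) + 44*(-3) = (4 - 7*I*√2) - 132 = -128 - 7*I*√2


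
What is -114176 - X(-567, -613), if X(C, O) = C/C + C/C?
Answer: -114178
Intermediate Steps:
X(C, O) = 2 (X(C, O) = 1 + 1 = 2)
-114176 - X(-567, -613) = -114176 - 1*2 = -114176 - 2 = -114178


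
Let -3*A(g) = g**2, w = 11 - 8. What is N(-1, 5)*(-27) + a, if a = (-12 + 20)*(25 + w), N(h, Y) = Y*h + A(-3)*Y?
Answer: 764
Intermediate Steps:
w = 3
A(g) = -g**2/3
N(h, Y) = -3*Y + Y*h (N(h, Y) = Y*h + (-1/3*(-3)**2)*Y = Y*h + (-1/3*9)*Y = Y*h - 3*Y = -3*Y + Y*h)
a = 224 (a = (-12 + 20)*(25 + 3) = 8*28 = 224)
N(-1, 5)*(-27) + a = (5*(-3 - 1))*(-27) + 224 = (5*(-4))*(-27) + 224 = -20*(-27) + 224 = 540 + 224 = 764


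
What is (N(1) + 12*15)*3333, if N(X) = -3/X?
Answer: 589941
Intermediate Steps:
(N(1) + 12*15)*3333 = (-3/1 + 12*15)*3333 = (-3*1 + 180)*3333 = (-3 + 180)*3333 = 177*3333 = 589941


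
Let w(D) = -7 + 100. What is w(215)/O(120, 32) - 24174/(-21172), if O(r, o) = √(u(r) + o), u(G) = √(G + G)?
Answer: 153/134 + 93/(2*√(8 + √15)) ≈ 14.637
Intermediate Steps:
u(G) = √2*√G (u(G) = √(2*G) = √2*√G)
w(D) = 93
O(r, o) = √(o + √2*√r) (O(r, o) = √(√2*√r + o) = √(o + √2*√r))
w(215)/O(120, 32) - 24174/(-21172) = 93/(√(32 + √2*√120)) - 24174/(-21172) = 93/(√(32 + √2*(2*√30))) - 24174*(-1/21172) = 93/(√(32 + 4*√15)) + 153/134 = 93/√(32 + 4*√15) + 153/134 = 153/134 + 93/√(32 + 4*√15)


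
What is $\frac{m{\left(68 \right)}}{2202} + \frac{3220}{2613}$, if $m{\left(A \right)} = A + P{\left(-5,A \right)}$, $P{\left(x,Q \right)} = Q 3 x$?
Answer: $\frac{767144}{958971} \approx 0.79997$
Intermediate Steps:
$P{\left(x,Q \right)} = 3 Q x$
$m{\left(A \right)} = - 14 A$ ($m{\left(A \right)} = A + 3 A \left(-5\right) = A - 15 A = - 14 A$)
$\frac{m{\left(68 \right)}}{2202} + \frac{3220}{2613} = \frac{\left(-14\right) 68}{2202} + \frac{3220}{2613} = \left(-952\right) \frac{1}{2202} + 3220 \cdot \frac{1}{2613} = - \frac{476}{1101} + \frac{3220}{2613} = \frac{767144}{958971}$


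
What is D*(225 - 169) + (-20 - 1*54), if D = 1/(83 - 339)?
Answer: -2375/32 ≈ -74.219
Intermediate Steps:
D = -1/256 (D = 1/(-256) = -1/256 ≈ -0.0039063)
D*(225 - 169) + (-20 - 1*54) = -(225 - 169)/256 + (-20 - 1*54) = -1/256*56 + (-20 - 54) = -7/32 - 74 = -2375/32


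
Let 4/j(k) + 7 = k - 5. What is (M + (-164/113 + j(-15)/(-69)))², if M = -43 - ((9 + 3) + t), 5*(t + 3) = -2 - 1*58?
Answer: 76140283705600/44318249361 ≈ 1718.0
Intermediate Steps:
j(k) = 4/(-12 + k) (j(k) = 4/(-7 + (k - 5)) = 4/(-7 + (-5 + k)) = 4/(-12 + k))
t = -15 (t = -3 + (-2 - 1*58)/5 = -3 + (-2 - 58)/5 = -3 + (⅕)*(-60) = -3 - 12 = -15)
M = -40 (M = -43 - ((9 + 3) - 15) = -43 - (12 - 15) = -43 - 1*(-3) = -43 + 3 = -40)
(M + (-164/113 + j(-15)/(-69)))² = (-40 + (-164/113 + (4/(-12 - 15))/(-69)))² = (-40 + (-164*1/113 + (4/(-27))*(-1/69)))² = (-40 + (-164/113 + (4*(-1/27))*(-1/69)))² = (-40 + (-164/113 - 4/27*(-1/69)))² = (-40 + (-164/113 + 4/1863))² = (-40 - 305080/210519)² = (-8725840/210519)² = 76140283705600/44318249361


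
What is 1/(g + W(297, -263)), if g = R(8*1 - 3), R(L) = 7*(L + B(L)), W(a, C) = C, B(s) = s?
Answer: -1/193 ≈ -0.0051813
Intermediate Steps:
R(L) = 14*L (R(L) = 7*(L + L) = 7*(2*L) = 14*L)
g = 70 (g = 14*(8*1 - 3) = 14*(8 - 3) = 14*5 = 70)
1/(g + W(297, -263)) = 1/(70 - 263) = 1/(-193) = -1/193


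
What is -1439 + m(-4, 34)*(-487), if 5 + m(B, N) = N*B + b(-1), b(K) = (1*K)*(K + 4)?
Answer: 68689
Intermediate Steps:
b(K) = K*(4 + K)
m(B, N) = -8 + B*N (m(B, N) = -5 + (N*B - (4 - 1)) = -5 + (B*N - 1*3) = -5 + (B*N - 3) = -5 + (-3 + B*N) = -8 + B*N)
-1439 + m(-4, 34)*(-487) = -1439 + (-8 - 4*34)*(-487) = -1439 + (-8 - 136)*(-487) = -1439 - 144*(-487) = -1439 + 70128 = 68689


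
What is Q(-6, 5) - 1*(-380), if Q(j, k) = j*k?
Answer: 350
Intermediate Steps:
Q(-6, 5) - 1*(-380) = -6*5 - 1*(-380) = -30 + 380 = 350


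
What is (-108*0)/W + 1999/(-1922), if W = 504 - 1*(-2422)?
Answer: -1999/1922 ≈ -1.0401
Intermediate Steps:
W = 2926 (W = 504 + 2422 = 2926)
(-108*0)/W + 1999/(-1922) = -108*0/2926 + 1999/(-1922) = 0*(1/2926) + 1999*(-1/1922) = 0 - 1999/1922 = -1999/1922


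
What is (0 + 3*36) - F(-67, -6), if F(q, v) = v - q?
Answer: 47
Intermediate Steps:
(0 + 3*36) - F(-67, -6) = (0 + 3*36) - (-6 - 1*(-67)) = (0 + 108) - (-6 + 67) = 108 - 1*61 = 108 - 61 = 47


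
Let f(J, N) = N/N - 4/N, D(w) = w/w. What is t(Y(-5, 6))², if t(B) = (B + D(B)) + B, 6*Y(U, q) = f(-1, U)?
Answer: 64/25 ≈ 2.5600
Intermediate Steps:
D(w) = 1
f(J, N) = 1 - 4/N
Y(U, q) = (-4 + U)/(6*U) (Y(U, q) = ((-4 + U)/U)/6 = (-4 + U)/(6*U))
t(B) = 1 + 2*B (t(B) = (B + 1) + B = (1 + B) + B = 1 + 2*B)
t(Y(-5, 6))² = (1 + 2*((⅙)*(-4 - 5)/(-5)))² = (1 + 2*((⅙)*(-⅕)*(-9)))² = (1 + 2*(3/10))² = (1 + ⅗)² = (8/5)² = 64/25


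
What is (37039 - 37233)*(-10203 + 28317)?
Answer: -3514116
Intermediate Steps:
(37039 - 37233)*(-10203 + 28317) = -194*18114 = -3514116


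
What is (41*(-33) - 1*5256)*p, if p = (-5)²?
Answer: -165225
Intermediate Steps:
p = 25
(41*(-33) - 1*5256)*p = (41*(-33) - 1*5256)*25 = (-1353 - 5256)*25 = -6609*25 = -165225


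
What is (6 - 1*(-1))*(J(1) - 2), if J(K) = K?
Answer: -7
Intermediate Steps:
(6 - 1*(-1))*(J(1) - 2) = (6 - 1*(-1))*(1 - 2) = (6 + 1)*(-1) = 7*(-1) = -7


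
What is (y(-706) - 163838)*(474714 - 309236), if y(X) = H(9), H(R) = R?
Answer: -27110095262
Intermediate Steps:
y(X) = 9
(y(-706) - 163838)*(474714 - 309236) = (9 - 163838)*(474714 - 309236) = -163829*165478 = -27110095262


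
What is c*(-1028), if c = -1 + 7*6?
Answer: -42148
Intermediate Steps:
c = 41 (c = -1 + 42 = 41)
c*(-1028) = 41*(-1028) = -42148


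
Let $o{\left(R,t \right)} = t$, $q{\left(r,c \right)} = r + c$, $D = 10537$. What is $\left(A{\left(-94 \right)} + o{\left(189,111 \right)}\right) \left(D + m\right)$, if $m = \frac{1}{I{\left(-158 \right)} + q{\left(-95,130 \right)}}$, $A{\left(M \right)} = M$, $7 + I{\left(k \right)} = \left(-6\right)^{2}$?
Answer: $\frac{11464273}{64} \approx 1.7913 \cdot 10^{5}$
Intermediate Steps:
$I{\left(k \right)} = 29$ ($I{\left(k \right)} = -7 + \left(-6\right)^{2} = -7 + 36 = 29$)
$q{\left(r,c \right)} = c + r$
$m = \frac{1}{64}$ ($m = \frac{1}{29 + \left(130 - 95\right)} = \frac{1}{29 + 35} = \frac{1}{64} \approx 0.015625$)
$\left(A{\left(-94 \right)} + o{\left(189,111 \right)}\right) \left(D + m\right) = \left(-94 + 111\right) \left(10537 + \frac{1}{64}\right) = 17 \cdot \frac{674369}{64} = \frac{11464273}{64}$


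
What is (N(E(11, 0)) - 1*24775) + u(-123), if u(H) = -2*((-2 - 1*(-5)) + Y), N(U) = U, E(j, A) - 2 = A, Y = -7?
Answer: -24765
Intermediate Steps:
E(j, A) = 2 + A
u(H) = 8 (u(H) = -2*((-2 - 1*(-5)) - 7) = -2*((-2 + 5) - 7) = -2*(3 - 7) = -2*(-4) = 8)
(N(E(11, 0)) - 1*24775) + u(-123) = ((2 + 0) - 1*24775) + 8 = (2 - 24775) + 8 = -24773 + 8 = -24765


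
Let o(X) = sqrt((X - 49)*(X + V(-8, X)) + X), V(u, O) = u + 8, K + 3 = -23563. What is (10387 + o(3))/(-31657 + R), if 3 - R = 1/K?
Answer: -244780042/745958163 - 23566*I*sqrt(15)/248652721 ≈ -0.32814 - 0.00036706*I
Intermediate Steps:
K = -23566 (K = -3 - 23563 = -23566)
V(u, O) = 8 + u
R = 70699/23566 (R = 3 - 1/(-23566) = 3 - 1*(-1/23566) = 3 + 1/23566 = 70699/23566 ≈ 3.0000)
o(X) = sqrt(X + X*(-49 + X)) (o(X) = sqrt((X - 49)*(X + (8 - 8)) + X) = sqrt((-49 + X)*(X + 0) + X) = sqrt((-49 + X)*X + X) = sqrt(X*(-49 + X) + X) = sqrt(X + X*(-49 + X)))
(10387 + o(3))/(-31657 + R) = (10387 + sqrt(3*(-48 + 3)))/(-31657 + 70699/23566) = (10387 + sqrt(3*(-45)))/(-745958163/23566) = (10387 + sqrt(-135))*(-23566/745958163) = (10387 + 3*I*sqrt(15))*(-23566/745958163) = -244780042/745958163 - 23566*I*sqrt(15)/248652721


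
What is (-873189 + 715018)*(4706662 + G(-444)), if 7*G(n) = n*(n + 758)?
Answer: -5189150478278/7 ≈ -7.4131e+11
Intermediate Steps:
G(n) = n*(758 + n)/7 (G(n) = (n*(n + 758))/7 = (n*(758 + n))/7 = n*(758 + n)/7)
(-873189 + 715018)*(4706662 + G(-444)) = (-873189 + 715018)*(4706662 + (1/7)*(-444)*(758 - 444)) = -158171*(4706662 + (1/7)*(-444)*314) = -158171*(4706662 - 139416/7) = -158171*32807218/7 = -5189150478278/7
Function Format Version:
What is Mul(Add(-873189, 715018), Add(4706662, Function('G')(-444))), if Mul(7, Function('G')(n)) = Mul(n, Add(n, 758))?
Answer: Rational(-5189150478278, 7) ≈ -7.4131e+11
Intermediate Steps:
Function('G')(n) = Mul(Rational(1, 7), n, Add(758, n)) (Function('G')(n) = Mul(Rational(1, 7), Mul(n, Add(n, 758))) = Mul(Rational(1, 7), Mul(n, Add(758, n))) = Mul(Rational(1, 7), n, Add(758, n)))
Mul(Add(-873189, 715018), Add(4706662, Function('G')(-444))) = Mul(Add(-873189, 715018), Add(4706662, Mul(Rational(1, 7), -444, Add(758, -444)))) = Mul(-158171, Add(4706662, Mul(Rational(1, 7), -444, 314))) = Mul(-158171, Add(4706662, Rational(-139416, 7))) = Mul(-158171, Rational(32807218, 7)) = Rational(-5189150478278, 7)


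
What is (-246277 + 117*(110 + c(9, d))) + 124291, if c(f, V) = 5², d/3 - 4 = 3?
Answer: -106191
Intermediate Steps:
d = 21 (d = 12 + 3*3 = 12 + 9 = 21)
c(f, V) = 25
(-246277 + 117*(110 + c(9, d))) + 124291 = (-246277 + 117*(110 + 25)) + 124291 = (-246277 + 117*135) + 124291 = (-246277 + 15795) + 124291 = -230482 + 124291 = -106191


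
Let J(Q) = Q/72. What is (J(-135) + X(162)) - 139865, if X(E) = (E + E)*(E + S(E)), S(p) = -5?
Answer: -711991/8 ≈ -88999.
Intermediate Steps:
J(Q) = Q/72 (J(Q) = Q*(1/72) = Q/72)
X(E) = 2*E*(-5 + E) (X(E) = (E + E)*(E - 5) = (2*E)*(-5 + E) = 2*E*(-5 + E))
(J(-135) + X(162)) - 139865 = ((1/72)*(-135) + 2*162*(-5 + 162)) - 139865 = (-15/8 + 2*162*157) - 139865 = (-15/8 + 50868) - 139865 = 406929/8 - 139865 = -711991/8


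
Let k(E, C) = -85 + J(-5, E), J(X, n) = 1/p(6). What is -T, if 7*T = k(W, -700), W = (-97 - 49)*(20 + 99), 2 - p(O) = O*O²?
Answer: 18191/1498 ≈ 12.144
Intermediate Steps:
p(O) = 2 - O³ (p(O) = 2 - O*O² = 2 - O³)
W = -17374 (W = -146*119 = -17374)
J(X, n) = -1/214 (J(X, n) = 1/(2 - 1*6³) = 1/(2 - 1*216) = 1/(2 - 216) = 1/(-214) = -1/214)
k(E, C) = -18191/214 (k(E, C) = -85 - 1/214 = -18191/214)
T = -18191/1498 (T = (⅐)*(-18191/214) = -18191/1498 ≈ -12.144)
-T = -1*(-18191/1498) = 18191/1498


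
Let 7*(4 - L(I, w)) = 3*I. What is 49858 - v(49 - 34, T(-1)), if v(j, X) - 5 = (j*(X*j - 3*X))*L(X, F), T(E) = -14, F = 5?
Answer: 75053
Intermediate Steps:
L(I, w) = 4 - 3*I/7
v(j, X) = 5 + j*(4 - 3*X/7)*(-3*X + X*j) (v(j, X) = 5 + (j*(X*j - 3*X))*(4 - 3*X/7) = 5 + (j*(-3*X + X*j))*(4 - 3*X/7) = 5 + j*(4 - 3*X/7)*(-3*X + X*j))
49858 - v(49 - 34, T(-1)) = 49858 - (5 - 1/7*(-14)*(49 - 34)**2*(-28 + 3*(-14)) + (3/7)*(-14)*(49 - 34)*(-28 + 3*(-14))) = 49858 - (5 - 1/7*(-14)*15**2*(-28 - 42) + (3/7)*(-14)*15*(-28 - 42)) = 49858 - (5 - 1/7*(-14)*225*(-70) + (3/7)*(-14)*15*(-70)) = 49858 - (5 - 31500 + 6300) = 49858 - 1*(-25195) = 49858 + 25195 = 75053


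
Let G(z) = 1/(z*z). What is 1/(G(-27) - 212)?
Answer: -729/154547 ≈ -0.0047170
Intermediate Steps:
G(z) = z**(-2) (G(z) = 1/(z**2) = z**(-2))
1/(G(-27) - 212) = 1/((-27)**(-2) - 212) = 1/(1/729 - 212) = 1/(-154547/729) = -729/154547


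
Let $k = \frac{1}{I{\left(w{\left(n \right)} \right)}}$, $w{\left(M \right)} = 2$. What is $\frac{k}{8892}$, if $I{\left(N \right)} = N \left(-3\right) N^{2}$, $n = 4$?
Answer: $- \frac{1}{213408} \approx -4.6859 \cdot 10^{-6}$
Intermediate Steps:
$I{\left(N \right)} = - 3 N^{3}$ ($I{\left(N \right)} = - 3 N N^{2} = - 3 N^{3}$)
$k = - \frac{1}{24}$ ($k = \frac{1}{\left(-3\right) 2^{3}} = \frac{1}{\left(-3\right) 8} = \frac{1}{-24} = - \frac{1}{24} \approx -0.041667$)
$\frac{k}{8892} = - \frac{1}{24 \cdot 8892} = \left(- \frac{1}{24}\right) \frac{1}{8892} = - \frac{1}{213408}$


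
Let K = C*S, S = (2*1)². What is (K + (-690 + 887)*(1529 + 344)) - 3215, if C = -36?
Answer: 365622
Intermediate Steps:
S = 4 (S = 2² = 4)
K = -144 (K = -36*4 = -144)
(K + (-690 + 887)*(1529 + 344)) - 3215 = (-144 + (-690 + 887)*(1529 + 344)) - 3215 = (-144 + 197*1873) - 3215 = (-144 + 368981) - 3215 = 368837 - 3215 = 365622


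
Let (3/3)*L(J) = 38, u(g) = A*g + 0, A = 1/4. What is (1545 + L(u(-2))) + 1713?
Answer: 3296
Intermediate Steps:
A = 1/4 ≈ 0.25000
u(g) = g/4 (u(g) = g/4 + 0 = g/4)
L(J) = 38
(1545 + L(u(-2))) + 1713 = (1545 + 38) + 1713 = 1583 + 1713 = 3296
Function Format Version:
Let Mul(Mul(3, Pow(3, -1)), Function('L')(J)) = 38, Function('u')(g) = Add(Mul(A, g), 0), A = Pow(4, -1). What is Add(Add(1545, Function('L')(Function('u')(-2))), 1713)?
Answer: 3296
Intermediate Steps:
A = Rational(1, 4) ≈ 0.25000
Function('u')(g) = Mul(Rational(1, 4), g) (Function('u')(g) = Add(Mul(Rational(1, 4), g), 0) = Mul(Rational(1, 4), g))
Function('L')(J) = 38
Add(Add(1545, Function('L')(Function('u')(-2))), 1713) = Add(Add(1545, 38), 1713) = Add(1583, 1713) = 3296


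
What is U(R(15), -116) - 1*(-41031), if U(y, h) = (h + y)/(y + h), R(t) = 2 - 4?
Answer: 41032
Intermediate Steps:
R(t) = -2
U(y, h) = 1 (U(y, h) = (h + y)/(h + y) = 1)
U(R(15), -116) - 1*(-41031) = 1 - 1*(-41031) = 1 + 41031 = 41032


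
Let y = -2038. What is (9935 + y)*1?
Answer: 7897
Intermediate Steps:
(9935 + y)*1 = (9935 - 2038)*1 = 7897*1 = 7897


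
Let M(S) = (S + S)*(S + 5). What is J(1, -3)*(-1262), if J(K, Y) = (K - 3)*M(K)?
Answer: 30288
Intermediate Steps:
M(S) = 2*S*(5 + S) (M(S) = (2*S)*(5 + S) = 2*S*(5 + S))
J(K, Y) = 2*K*(-3 + K)*(5 + K) (J(K, Y) = (K - 3)*(2*K*(5 + K)) = (-3 + K)*(2*K*(5 + K)) = 2*K*(-3 + K)*(5 + K))
J(1, -3)*(-1262) = (2*1*(-3 + 1)*(5 + 1))*(-1262) = (2*1*(-2)*6)*(-1262) = -24*(-1262) = 30288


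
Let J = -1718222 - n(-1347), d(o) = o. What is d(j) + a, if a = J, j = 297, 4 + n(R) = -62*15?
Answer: -1716991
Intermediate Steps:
n(R) = -934 (n(R) = -4 - 62*15 = -4 - 930 = -934)
J = -1717288 (J = -1718222 - 1*(-934) = -1718222 + 934 = -1717288)
a = -1717288
d(j) + a = 297 - 1717288 = -1716991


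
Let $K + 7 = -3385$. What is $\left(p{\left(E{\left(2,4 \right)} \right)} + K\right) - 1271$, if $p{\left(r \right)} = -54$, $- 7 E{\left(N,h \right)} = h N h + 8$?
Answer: $-4717$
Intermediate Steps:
$E{\left(N,h \right)} = - \frac{8}{7} - \frac{N h^{2}}{7}$ ($E{\left(N,h \right)} = - \frac{h N h + 8}{7} = - \frac{N h h + 8}{7} = - \frac{N h^{2} + 8}{7} = - \frac{8 + N h^{2}}{7} = - \frac{8}{7} - \frac{N h^{2}}{7}$)
$K = -3392$ ($K = -7 - 3385 = -3392$)
$\left(p{\left(E{\left(2,4 \right)} \right)} + K\right) - 1271 = \left(-54 - 3392\right) - 1271 = -3446 - 1271 = -4717$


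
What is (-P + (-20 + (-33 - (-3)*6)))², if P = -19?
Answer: 256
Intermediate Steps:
(-P + (-20 + (-33 - (-3)*6)))² = (-1*(-19) + (-20 + (-33 - (-3)*6)))² = (19 + (-20 + (-33 - 1*(-18))))² = (19 + (-20 + (-33 + 18)))² = (19 + (-20 - 15))² = (19 - 35)² = (-16)² = 256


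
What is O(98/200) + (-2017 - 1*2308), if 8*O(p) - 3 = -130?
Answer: -34727/8 ≈ -4340.9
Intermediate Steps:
O(p) = -127/8 (O(p) = 3/8 + (1/8)*(-130) = 3/8 - 65/4 = -127/8)
O(98/200) + (-2017 - 1*2308) = -127/8 + (-2017 - 1*2308) = -127/8 + (-2017 - 2308) = -127/8 - 4325 = -34727/8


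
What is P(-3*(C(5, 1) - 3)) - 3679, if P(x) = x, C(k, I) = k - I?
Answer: -3682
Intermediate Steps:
P(-3*(C(5, 1) - 3)) - 3679 = -3*((5 - 1*1) - 3) - 3679 = -3*((5 - 1) - 3) - 3679 = -3*(4 - 3) - 3679 = -3*1 - 3679 = -3 - 3679 = -3682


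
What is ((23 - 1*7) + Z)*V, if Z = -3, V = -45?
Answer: -585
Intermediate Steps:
((23 - 1*7) + Z)*V = ((23 - 1*7) - 3)*(-45) = ((23 - 7) - 3)*(-45) = (16 - 3)*(-45) = 13*(-45) = -585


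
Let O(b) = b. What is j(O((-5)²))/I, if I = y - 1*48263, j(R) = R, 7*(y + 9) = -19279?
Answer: -175/357183 ≈ -0.00048994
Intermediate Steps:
y = -19342/7 (y = -9 + (⅐)*(-19279) = -9 - 19279/7 = -19342/7 ≈ -2763.1)
I = -357183/7 (I = -19342/7 - 1*48263 = -19342/7 - 48263 = -357183/7 ≈ -51026.)
j(O((-5)²))/I = (-5)²/(-357183/7) = 25*(-7/357183) = -175/357183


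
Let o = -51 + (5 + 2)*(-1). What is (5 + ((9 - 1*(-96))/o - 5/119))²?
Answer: 471975625/47637604 ≈ 9.9076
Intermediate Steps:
o = -58 (o = -51 + 7*(-1) = -51 - 7 = -58)
(5 + ((9 - 1*(-96))/o - 5/119))² = (5 + ((9 - 1*(-96))/(-58) - 5/119))² = (5 + ((9 + 96)*(-1/58) - 5*1/119))² = (5 + (105*(-1/58) - 5/119))² = (5 + (-105/58 - 5/119))² = (5 - 12785/6902)² = (21725/6902)² = 471975625/47637604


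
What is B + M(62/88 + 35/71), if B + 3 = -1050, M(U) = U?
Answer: -3285831/3124 ≈ -1051.8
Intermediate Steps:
B = -1053 (B = -3 - 1050 = -1053)
B + M(62/88 + 35/71) = -1053 + (62/88 + 35/71) = -1053 + (62*(1/88) + 35*(1/71)) = -1053 + (31/44 + 35/71) = -1053 + 3741/3124 = -3285831/3124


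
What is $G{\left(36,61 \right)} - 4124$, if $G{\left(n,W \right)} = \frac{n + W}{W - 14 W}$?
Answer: $- \frac{3270429}{793} \approx -4124.1$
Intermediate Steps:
$G{\left(n,W \right)} = - \frac{W + n}{13 W}$ ($G{\left(n,W \right)} = \frac{W + n}{\left(-13\right) W} = \left(W + n\right) \left(- \frac{1}{13 W}\right) = - \frac{W + n}{13 W}$)
$G{\left(36,61 \right)} - 4124 = \frac{\left(-1\right) 61 - 36}{13 \cdot 61} - 4124 = \frac{1}{13} \cdot \frac{1}{61} \left(-61 - 36\right) - 4124 = \frac{1}{13} \cdot \frac{1}{61} \left(-97\right) - 4124 = - \frac{97}{793} - 4124 = - \frac{3270429}{793}$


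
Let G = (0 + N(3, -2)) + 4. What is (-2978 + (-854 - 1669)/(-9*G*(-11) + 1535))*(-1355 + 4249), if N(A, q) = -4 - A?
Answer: -5338398289/619 ≈ -8.6242e+6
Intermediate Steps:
G = -3 (G = (0 + (-4 - 1*3)) + 4 = (0 + (-4 - 3)) + 4 = (0 - 7) + 4 = -7 + 4 = -3)
(-2978 + (-854 - 1669)/(-9*G*(-11) + 1535))*(-1355 + 4249) = (-2978 + (-854 - 1669)/(-9*(-3)*(-11) + 1535))*(-1355 + 4249) = (-2978 - 2523/(27*(-11) + 1535))*2894 = (-2978 - 2523/(-297 + 1535))*2894 = (-2978 - 2523/1238)*2894 = -3689287/1238*2894 = -5338398289/619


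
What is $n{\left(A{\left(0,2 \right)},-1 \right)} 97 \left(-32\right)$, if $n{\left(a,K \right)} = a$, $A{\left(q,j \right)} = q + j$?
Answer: $-6208$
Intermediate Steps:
$A{\left(q,j \right)} = j + q$
$n{\left(A{\left(0,2 \right)},-1 \right)} 97 \left(-32\right) = \left(2 + 0\right) 97 \left(-32\right) = 2 \cdot 97 \left(-32\right) = 194 \left(-32\right) = -6208$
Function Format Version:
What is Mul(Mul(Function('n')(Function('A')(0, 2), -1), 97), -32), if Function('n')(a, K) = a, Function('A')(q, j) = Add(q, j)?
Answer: -6208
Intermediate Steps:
Function('A')(q, j) = Add(j, q)
Mul(Mul(Function('n')(Function('A')(0, 2), -1), 97), -32) = Mul(Mul(Add(2, 0), 97), -32) = Mul(Mul(2, 97), -32) = Mul(194, -32) = -6208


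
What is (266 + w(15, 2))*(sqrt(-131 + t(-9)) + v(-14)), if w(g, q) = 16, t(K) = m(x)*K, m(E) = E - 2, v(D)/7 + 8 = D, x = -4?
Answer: -43428 + 282*I*sqrt(77) ≈ -43428.0 + 2474.5*I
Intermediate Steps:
v(D) = -56 + 7*D
m(E) = -2 + E
t(K) = -6*K (t(K) = (-2 - 4)*K = -6*K)
(266 + w(15, 2))*(sqrt(-131 + t(-9)) + v(-14)) = (266 + 16)*(sqrt(-131 - 6*(-9)) + (-56 + 7*(-14))) = 282*(sqrt(-131 + 54) + (-56 - 98)) = 282*(sqrt(-77) - 154) = 282*(I*sqrt(77) - 154) = 282*(-154 + I*sqrt(77)) = -43428 + 282*I*sqrt(77)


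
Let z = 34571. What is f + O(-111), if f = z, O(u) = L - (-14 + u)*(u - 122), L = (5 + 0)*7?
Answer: 5481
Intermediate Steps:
L = 35 (L = 5*7 = 35)
O(u) = 35 - (-122 + u)*(-14 + u) (O(u) = 35 - (-14 + u)*(u - 122) = 35 - (-14 + u)*(-122 + u) = 35 - (-122 + u)*(-14 + u))
f = 34571
f + O(-111) = 34571 + (-1673 - 1*(-111)² + 136*(-111)) = 34571 + (-1673 - 1*12321 - 15096) = 34571 + (-1673 - 12321 - 15096) = 34571 - 29090 = 5481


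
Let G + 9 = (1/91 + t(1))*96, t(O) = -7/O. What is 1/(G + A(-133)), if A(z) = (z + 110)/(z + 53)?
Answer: -7280/4947907 ≈ -0.0014713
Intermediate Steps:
A(z) = (110 + z)/(53 + z)
G = -61875/91 (G = -9 + (1/91 - 7/1)*96 = -9 + (1/91 - 7*1)*96 = -9 + (1/91 - 7)*96 = -9 - 636/91*96 = -9 - 61056/91 = -61875/91 ≈ -679.95)
1/(G + A(-133)) = 1/(-61875/91 + (110 - 133)/(53 - 133)) = 1/(-61875/91 - 23/(-80)) = 1/(-61875/91 - 1/80*(-23)) = 1/(-61875/91 + 23/80) = 1/(-4947907/7280) = -7280/4947907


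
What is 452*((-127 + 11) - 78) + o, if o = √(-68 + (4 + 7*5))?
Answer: -87688 + I*√29 ≈ -87688.0 + 5.3852*I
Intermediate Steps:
o = I*√29 (o = √(-68 + (4 + 35)) = √(-68 + 39) = √(-29) = I*√29 ≈ 5.3852*I)
452*((-127 + 11) - 78) + o = 452*((-127 + 11) - 78) + I*√29 = 452*(-116 - 78) + I*√29 = 452*(-194) + I*√29 = -87688 + I*√29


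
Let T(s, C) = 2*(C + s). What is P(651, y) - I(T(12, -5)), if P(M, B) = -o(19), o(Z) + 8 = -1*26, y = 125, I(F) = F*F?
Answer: -162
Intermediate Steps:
T(s, C) = 2*C + 2*s
I(F) = F²
o(Z) = -34 (o(Z) = -8 - 1*26 = -8 - 26 = -34)
P(M, B) = 34 (P(M, B) = -1*(-34) = 34)
P(651, y) - I(T(12, -5)) = 34 - (2*(-5) + 2*12)² = 34 - (-10 + 24)² = 34 - 1*14² = 34 - 1*196 = 34 - 196 = -162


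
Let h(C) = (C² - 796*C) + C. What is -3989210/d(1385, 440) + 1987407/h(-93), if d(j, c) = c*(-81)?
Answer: 1111878067/8175816 ≈ 136.00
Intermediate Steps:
h(C) = C² - 795*C
d(j, c) = -81*c
-3989210/d(1385, 440) + 1987407/h(-93) = -3989210/((-81*440)) + 1987407/((-93*(-795 - 93))) = -3989210/(-35640) + 1987407/((-93*(-888))) = -3989210*(-1/35640) + 1987407/82584 = 398921/3564 + 1987407*(1/82584) = 398921/3564 + 220823/9176 = 1111878067/8175816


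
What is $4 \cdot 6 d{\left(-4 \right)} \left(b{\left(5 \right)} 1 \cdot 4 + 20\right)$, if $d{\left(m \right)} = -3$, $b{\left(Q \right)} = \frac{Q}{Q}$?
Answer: $-1728$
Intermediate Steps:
$b{\left(Q \right)} = 1$
$4 \cdot 6 d{\left(-4 \right)} \left(b{\left(5 \right)} 1 \cdot 4 + 20\right) = 4 \cdot 6 \left(-3\right) \left(1 \cdot 1 \cdot 4 + 20\right) = 24 \left(-3\right) \left(1 \cdot 4 + 20\right) = - 72 \left(4 + 20\right) = \left(-72\right) 24 = -1728$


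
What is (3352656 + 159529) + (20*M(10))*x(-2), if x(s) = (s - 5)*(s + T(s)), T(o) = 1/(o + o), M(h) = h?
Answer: 3515335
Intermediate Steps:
T(o) = 1/(2*o)
x(s) = (-5 + s)*(s + 1/(2*s)) (x(s) = (s - 5)*(s + 1/(2*s)) = (-5 + s)*(s + 1/(2*s)))
(3352656 + 159529) + (20*M(10))*x(-2) = (3352656 + 159529) + (20*10)*(½ + (-2)² - 5*(-2) - 5/2/(-2)) = 3512185 + 200*(½ + 4 + 10 - 5/2*(-½)) = 3512185 + 200*(½ + 4 + 10 + 5/4) = 3512185 + 200*(63/4) = 3512185 + 3150 = 3515335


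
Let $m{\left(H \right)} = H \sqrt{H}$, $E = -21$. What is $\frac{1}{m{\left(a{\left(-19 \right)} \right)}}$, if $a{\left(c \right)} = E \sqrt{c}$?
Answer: $\frac{\sqrt[4]{19} \sqrt{21}}{8379 \left(- i\right)^{\frac{3}{2}}} \approx -0.0008074 + 0.0008074 i$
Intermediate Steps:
$a{\left(c \right)} = - 21 \sqrt{c}$
$m{\left(H \right)} = H^{\frac{3}{2}}$
$\frac{1}{m{\left(a{\left(-19 \right)} \right)}} = \frac{1}{\left(- 21 \sqrt{-19}\right)^{\frac{3}{2}}} = \frac{1}{\left(- 21 i \sqrt{19}\right)^{\frac{3}{2}}} = \frac{1}{21 \cdot 19^{\frac{3}{4}} \sqrt{21} \left(- i\right)^{\frac{3}{2}}} = \frac{\sqrt[4]{19} \sqrt{21}}{8379 \left(- i\right)^{\frac{3}{2}}}$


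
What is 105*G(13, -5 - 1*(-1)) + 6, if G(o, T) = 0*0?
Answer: 6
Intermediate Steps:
G(o, T) = 0
105*G(13, -5 - 1*(-1)) + 6 = 105*0 + 6 = 0 + 6 = 6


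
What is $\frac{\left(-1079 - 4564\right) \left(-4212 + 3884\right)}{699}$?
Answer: $\frac{616968}{233} \approx 2647.9$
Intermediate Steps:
$\frac{\left(-1079 - 4564\right) \left(-4212 + 3884\right)}{699} = \left(-5643\right) \left(-328\right) \frac{1}{699} = 1850904 \cdot \frac{1}{699} = \frac{616968}{233}$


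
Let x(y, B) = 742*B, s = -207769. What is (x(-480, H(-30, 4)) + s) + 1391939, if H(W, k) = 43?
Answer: 1216076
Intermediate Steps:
(x(-480, H(-30, 4)) + s) + 1391939 = (742*43 - 207769) + 1391939 = (31906 - 207769) + 1391939 = -175863 + 1391939 = 1216076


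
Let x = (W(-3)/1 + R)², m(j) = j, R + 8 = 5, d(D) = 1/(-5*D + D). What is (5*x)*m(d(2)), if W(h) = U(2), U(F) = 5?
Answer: -5/2 ≈ -2.5000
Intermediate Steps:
W(h) = 5
d(D) = -1/(4*D) (d(D) = 1/(-4*D) = -1/(4*D))
R = -3 (R = -8 + 5 = -3)
x = 4 (x = (5/1 - 3)² = (5*1 - 3)² = (5 - 3)² = 2² = 4)
(5*x)*m(d(2)) = (5*4)*(-¼/2) = 20*(-¼*½) = 20*(-⅛) = -5/2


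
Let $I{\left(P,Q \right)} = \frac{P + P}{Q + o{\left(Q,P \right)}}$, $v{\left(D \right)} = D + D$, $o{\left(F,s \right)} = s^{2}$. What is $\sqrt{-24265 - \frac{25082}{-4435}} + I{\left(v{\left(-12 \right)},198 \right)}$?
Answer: $- \frac{8}{129} + \frac{i \sqrt{477162505955}}{4435} \approx -0.062016 + 155.75 i$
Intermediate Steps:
$v{\left(D \right)} = 2 D$
$I{\left(P,Q \right)} = \frac{2 P}{Q + P^{2}}$ ($I{\left(P,Q \right)} = \frac{P + P}{Q + P^{2}} = \frac{2 P}{Q + P^{2}}$)
$\sqrt{-24265 - \frac{25082}{-4435}} + I{\left(v{\left(-12 \right)},198 \right)} = \sqrt{-24265 - \frac{25082}{-4435}} + \frac{2 \cdot 2 \left(-12\right)}{198 + \left(2 \left(-12\right)\right)^{2}} = \sqrt{-24265 - - \frac{25082}{4435}} + 2 \left(-24\right) \frac{1}{198 + \left(-24\right)^{2}} = \sqrt{-24265 + \frac{25082}{4435}} + 2 \left(-24\right) \frac{1}{198 + 576} = \sqrt{- \frac{107590193}{4435}} + 2 \left(-24\right) \frac{1}{774} = \frac{i \sqrt{477162505955}}{4435} + 2 \left(-24\right) \frac{1}{774} = \frac{i \sqrt{477162505955}}{4435} - \frac{8}{129} = - \frac{8}{129} + \frac{i \sqrt{477162505955}}{4435}$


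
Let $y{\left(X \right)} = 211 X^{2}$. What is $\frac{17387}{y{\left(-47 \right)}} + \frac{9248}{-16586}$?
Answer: $- \frac{2011051385}{3865359007} \approx -0.52028$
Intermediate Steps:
$\frac{17387}{y{\left(-47 \right)}} + \frac{9248}{-16586} = \frac{17387}{211 \left(-47\right)^{2}} + \frac{9248}{-16586} = \frac{17387}{211 \cdot 2209} + 9248 \left(- \frac{1}{16586}\right) = \frac{17387}{466099} - \frac{4624}{8293} = - \frac{2011051385}{3865359007}$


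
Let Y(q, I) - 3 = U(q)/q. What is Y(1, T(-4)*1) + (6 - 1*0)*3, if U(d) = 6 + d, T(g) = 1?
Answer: 28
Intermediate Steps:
Y(q, I) = 3 + (6 + q)/q
Y(1, T(-4)*1) + (6 - 1*0)*3 = (4 + 6/1) + (6 - 1*0)*3 = (4 + 6*1) + (6 + 0)*3 = (4 + 6) + 6*3 = 10 + 18 = 28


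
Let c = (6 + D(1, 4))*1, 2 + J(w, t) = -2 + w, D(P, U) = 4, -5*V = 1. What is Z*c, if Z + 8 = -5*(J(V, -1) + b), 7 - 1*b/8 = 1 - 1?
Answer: -2670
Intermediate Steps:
V = -⅕ (V = -⅕*1 = -⅕ ≈ -0.20000)
b = 56 (b = 56 - 8*(1 - 1) = 56 - 8*0 = 56 + 0 = 56)
J(w, t) = -4 + w (J(w, t) = -2 + (-2 + w) = -4 + w)
c = 10 (c = (6 + 4)*1 = 10*1 = 10)
Z = -267 (Z = -8 - 5*((-4 - ⅕) + 56) = -8 - 5*(-21/5 + 56) = -8 - 5*259/5 = -8 - 259 = -267)
Z*c = -267*10 = -2670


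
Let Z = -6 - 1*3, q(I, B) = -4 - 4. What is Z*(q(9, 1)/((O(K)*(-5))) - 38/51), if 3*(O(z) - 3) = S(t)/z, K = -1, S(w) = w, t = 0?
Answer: 162/85 ≈ 1.9059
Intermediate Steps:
O(z) = 3 (O(z) = 3 + (0/z)/3 = 3 + (⅓)*0 = 3 + 0 = 3)
q(I, B) = -8
Z = -9 (Z = -6 - 3 = -9)
Z*(q(9, 1)/((O(K)*(-5))) - 38/51) = -9*(-8/(3*(-5)) - 38/51) = -9*(-8/(-15) - 38*1/51) = -9*(-8*(-1/15) - 38/51) = -9*(8/15 - 38/51) = -9*(-18/85) = 162/85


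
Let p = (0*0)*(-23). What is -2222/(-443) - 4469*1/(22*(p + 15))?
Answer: -1246507/146190 ≈ -8.5266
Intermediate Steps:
p = 0 (p = 0*(-23) = 0)
-2222/(-443) - 4469*1/(22*(p + 15)) = -2222/(-443) - 4469*1/(22*(0 + 15)) = -2222*(-1/443) - 4469/(15*22) = 2222/443 - 4469/330 = -1246507/146190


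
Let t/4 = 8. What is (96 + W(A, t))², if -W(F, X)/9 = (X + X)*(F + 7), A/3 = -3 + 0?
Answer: 1557504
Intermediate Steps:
t = 32 (t = 4*8 = 32)
A = -9 (A = 3*(-3 + 0) = 3*(-3) = -9)
W(F, X) = -18*X*(7 + F) (W(F, X) = -9*(X + X)*(F + 7) = -9*2*X*(7 + F) = -18*X*(7 + F))
(96 + W(A, t))² = (96 - 18*32*(7 - 9))² = (96 - 18*32*(-2))² = (96 + 1152)² = 1248² = 1557504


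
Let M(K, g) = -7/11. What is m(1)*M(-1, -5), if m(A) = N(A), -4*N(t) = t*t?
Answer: 7/44 ≈ 0.15909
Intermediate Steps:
N(t) = -t²/4 (N(t) = -t*t/4 = -t²/4)
M(K, g) = -7/11 (M(K, g) = -7*1/11 = -7/11)
m(A) = -A²/4
m(1)*M(-1, -5) = -¼*1²*(-7/11) = -¼*1*(-7/11) = -¼*(-7/11) = 7/44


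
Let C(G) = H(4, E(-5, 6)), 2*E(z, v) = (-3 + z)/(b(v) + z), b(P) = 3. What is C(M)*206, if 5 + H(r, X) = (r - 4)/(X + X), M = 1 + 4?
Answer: -1030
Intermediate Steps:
M = 5
E(z, v) = (-3 + z)/(2*(3 + z)) (E(z, v) = ((-3 + z)/(3 + z))/2 = (-3 + z)/(2*(3 + z)))
H(r, X) = -5 + (-4 + r)/(2*X) (H(r, X) = -5 + (r - 4)/(X + X) = -5 + (-4 + r)/((2*X)) = -5 + (-4 + r)*(1/(2*X)) = -5 + (-4 + r)/(2*X))
C(G) = -5 (C(G) = (-4 + 4 - 5*(-3 - 5)/(3 - 5))/(2*(((-3 - 5)/(2*(3 - 5))))) = (-4 + 4 - 5*(-8)/(-2))/(2*(((1/2)*(-8)/(-2)))) = (-4 + 4 - 5*(-1)*(-8)/2)/(2*(((1/2)*(-1/2)*(-8)))) = (1/2)*(-4 + 4 - 10*2)/2 = (1/2)*(1/2)*(-4 + 4 - 20) = (1/2)*(1/2)*(-20) = -5)
C(M)*206 = -5*206 = -1030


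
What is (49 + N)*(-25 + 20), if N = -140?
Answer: 455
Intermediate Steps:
(49 + N)*(-25 + 20) = (49 - 140)*(-25 + 20) = -91*(-5) = 455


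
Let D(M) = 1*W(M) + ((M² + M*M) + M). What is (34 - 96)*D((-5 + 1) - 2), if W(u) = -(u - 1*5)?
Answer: -4774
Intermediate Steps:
W(u) = 5 - u (W(u) = -(u - 5) = -(-5 + u) = 5 - u)
D(M) = 5 + 2*M² (D(M) = 1*(5 - M) + ((M² + M*M) + M) = (5 - M) + ((M² + M²) + M) = (5 - M) + (2*M² + M) = (5 - M) + (M + 2*M²) = 5 + 2*M²)
(34 - 96)*D((-5 + 1) - 2) = (34 - 96)*(5 + 2*((-5 + 1) - 2)²) = -62*(5 + 2*(-4 - 2)²) = -62*(5 + 2*(-6)²) = -62*(5 + 2*36) = -62*(5 + 72) = -62*77 = -4774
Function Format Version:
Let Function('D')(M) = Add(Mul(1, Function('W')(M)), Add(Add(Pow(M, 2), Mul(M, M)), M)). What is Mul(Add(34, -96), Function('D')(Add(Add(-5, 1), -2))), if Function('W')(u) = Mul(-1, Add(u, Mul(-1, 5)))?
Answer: -4774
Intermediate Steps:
Function('W')(u) = Add(5, Mul(-1, u)) (Function('W')(u) = Mul(-1, Add(u, -5)) = Mul(-1, Add(-5, u)) = Add(5, Mul(-1, u)))
Function('D')(M) = Add(5, Mul(2, Pow(M, 2))) (Function('D')(M) = Add(Mul(1, Add(5, Mul(-1, M))), Add(Add(Pow(M, 2), Mul(M, M)), M)) = Add(Add(5, Mul(-1, M)), Add(Add(Pow(M, 2), Pow(M, 2)), M)) = Add(Add(5, Mul(-1, M)), Add(Mul(2, Pow(M, 2)), M)) = Add(Add(5, Mul(-1, M)), Add(M, Mul(2, Pow(M, 2)))) = Add(5, Mul(2, Pow(M, 2))))
Mul(Add(34, -96), Function('D')(Add(Add(-5, 1), -2))) = Mul(Add(34, -96), Add(5, Mul(2, Pow(Add(Add(-5, 1), -2), 2)))) = Mul(-62, Add(5, Mul(2, Pow(Add(-4, -2), 2)))) = Mul(-62, Add(5, Mul(2, Pow(-6, 2)))) = Mul(-62, Add(5, Mul(2, 36))) = Mul(-62, Add(5, 72)) = Mul(-62, 77) = -4774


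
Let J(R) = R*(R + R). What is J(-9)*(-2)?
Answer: -324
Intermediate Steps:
J(R) = 2*R² (J(R) = R*(2*R) = 2*R²)
J(-9)*(-2) = (2*(-9)²)*(-2) = (2*81)*(-2) = 162*(-2) = -324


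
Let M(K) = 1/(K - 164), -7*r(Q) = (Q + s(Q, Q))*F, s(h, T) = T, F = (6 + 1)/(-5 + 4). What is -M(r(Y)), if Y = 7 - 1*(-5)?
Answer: 1/140 ≈ 0.0071429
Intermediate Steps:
Y = 12 (Y = 7 + 5 = 12)
F = -7 (F = 7/(-1) = 7*(-1) = -7)
r(Q) = 2*Q (r(Q) = -(Q + Q)*(-7)/7 = -2*Q*(-7)/7 = -(-2)*Q = 2*Q)
M(K) = 1/(-164 + K)
-M(r(Y)) = -1/(-164 + 2*12) = -1/(-164 + 24) = -1/(-140) = -1*(-1/140) = 1/140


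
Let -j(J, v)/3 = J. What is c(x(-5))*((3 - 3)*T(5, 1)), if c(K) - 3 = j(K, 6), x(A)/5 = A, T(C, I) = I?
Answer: 0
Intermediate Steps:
j(J, v) = -3*J
x(A) = 5*A
c(K) = 3 - 3*K
c(x(-5))*((3 - 3)*T(5, 1)) = (3 - 15*(-5))*((3 - 3)*1) = (3 - 3*(-25))*(0*1) = (3 + 75)*0 = 78*0 = 0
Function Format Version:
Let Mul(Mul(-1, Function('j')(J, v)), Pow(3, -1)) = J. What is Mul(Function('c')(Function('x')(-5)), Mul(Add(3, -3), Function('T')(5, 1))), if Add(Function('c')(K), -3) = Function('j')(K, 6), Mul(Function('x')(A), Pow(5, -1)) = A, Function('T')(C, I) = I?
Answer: 0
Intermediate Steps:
Function('j')(J, v) = Mul(-3, J)
Function('x')(A) = Mul(5, A)
Function('c')(K) = Add(3, Mul(-3, K))
Mul(Function('c')(Function('x')(-5)), Mul(Add(3, -3), Function('T')(5, 1))) = Mul(Add(3, Mul(-3, Mul(5, -5))), Mul(Add(3, -3), 1)) = Mul(Add(3, Mul(-3, -25)), Mul(0, 1)) = Mul(Add(3, 75), 0) = Mul(78, 0) = 0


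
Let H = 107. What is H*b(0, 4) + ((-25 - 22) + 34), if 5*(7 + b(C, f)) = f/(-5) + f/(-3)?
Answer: -60574/75 ≈ -807.65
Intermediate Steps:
b(C, f) = -7 - 8*f/75 (b(C, f) = -7 + (f/(-5) + f/(-3))/5 = -7 + (f*(-1/5) + f*(-1/3))/5 = -7 + (-f/5 - f/3)/5 = -7 + (-8*f/15)/5 = -7 - 8*f/75)
H*b(0, 4) + ((-25 - 22) + 34) = 107*(-7 - 8/75*4) + ((-25 - 22) + 34) = 107*(-7 - 32/75) + (-47 + 34) = 107*(-557/75) - 13 = -59599/75 - 13 = -60574/75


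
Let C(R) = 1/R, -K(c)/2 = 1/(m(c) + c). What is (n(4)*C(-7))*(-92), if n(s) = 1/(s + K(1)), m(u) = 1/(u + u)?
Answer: 69/14 ≈ 4.9286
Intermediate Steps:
m(u) = 1/(2*u)
K(c) = -2/(c + 1/(2*c)) (K(c) = -2/(1/(2*c) + c) = -2/(c + 1/(2*c)))
C(R) = 1/R
n(s) = 1/(-4/3 + s) (n(s) = 1/(s - 4*1/(1 + 2*1**2)) = 1/(s - 4*1/(1 + 2*1)) = 1/(s - 4*1/(1 + 2)) = 1/(s - 4*1/3) = 1/(s - 4*1*1/3) = 1/(s - 4/3) = 1/(-4/3 + s))
(n(4)*C(-7))*(-92) = ((3/(-4 + 3*4))/(-7))*(-92) = ((3/(-4 + 12))*(-1/7))*(-92) = ((3/8)*(-1/7))*(-92) = -3/56*(-92) = 69/14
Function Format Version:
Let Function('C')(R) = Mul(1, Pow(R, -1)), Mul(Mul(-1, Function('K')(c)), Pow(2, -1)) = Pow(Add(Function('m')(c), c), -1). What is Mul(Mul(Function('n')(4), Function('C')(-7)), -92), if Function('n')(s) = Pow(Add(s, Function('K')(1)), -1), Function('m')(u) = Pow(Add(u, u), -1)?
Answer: Rational(69, 14) ≈ 4.9286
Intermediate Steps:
Function('m')(u) = Mul(Rational(1, 2), Pow(u, -1)) (Function('m')(u) = Pow(Mul(2, u), -1) = Mul(Rational(1, 2), Pow(u, -1)))
Function('K')(c) = Mul(-2, Pow(Add(c, Mul(Rational(1, 2), Pow(c, -1))), -1)) (Function('K')(c) = Mul(-2, Pow(Add(Mul(Rational(1, 2), Pow(c, -1)), c), -1)) = Mul(-2, Pow(Add(c, Mul(Rational(1, 2), Pow(c, -1))), -1)))
Function('C')(R) = Pow(R, -1)
Function('n')(s) = Pow(Add(Rational(-4, 3), s), -1) (Function('n')(s) = Pow(Add(s, Mul(-4, 1, Pow(Add(1, Mul(2, Pow(1, 2))), -1))), -1) = Pow(Add(s, Mul(-4, 1, Pow(Add(1, Mul(2, 1)), -1))), -1) = Pow(Add(s, Mul(-4, 1, Pow(Add(1, 2), -1))), -1) = Pow(Add(s, Mul(-4, 1, Pow(3, -1))), -1) = Pow(Add(s, Mul(-4, 1, Rational(1, 3))), -1) = Pow(Add(s, Rational(-4, 3)), -1) = Pow(Add(Rational(-4, 3), s), -1))
Mul(Mul(Function('n')(4), Function('C')(-7)), -92) = Mul(Mul(Mul(3, Pow(Add(-4, Mul(3, 4)), -1)), Pow(-7, -1)), -92) = Mul(Mul(Mul(3, Pow(Add(-4, 12), -1)), Rational(-1, 7)), -92) = Mul(Mul(Mul(3, Pow(8, -1)), Rational(-1, 7)), -92) = Mul(Mul(Mul(3, Rational(1, 8)), Rational(-1, 7)), -92) = Mul(Mul(Rational(3, 8), Rational(-1, 7)), -92) = Mul(Rational(-3, 56), -92) = Rational(69, 14)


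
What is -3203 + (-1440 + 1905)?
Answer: -2738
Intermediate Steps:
-3203 + (-1440 + 1905) = -3203 + 465 = -2738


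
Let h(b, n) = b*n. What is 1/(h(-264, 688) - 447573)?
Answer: -1/629205 ≈ -1.5893e-6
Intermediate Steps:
1/(h(-264, 688) - 447573) = 1/(-264*688 - 447573) = 1/(-181632 - 447573) = 1/(-629205) = -1/629205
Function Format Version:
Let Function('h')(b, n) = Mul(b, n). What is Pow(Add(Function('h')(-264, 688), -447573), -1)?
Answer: Rational(-1, 629205) ≈ -1.5893e-6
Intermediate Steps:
Pow(Add(Function('h')(-264, 688), -447573), -1) = Pow(Add(Mul(-264, 688), -447573), -1) = Pow(Add(-181632, -447573), -1) = Pow(-629205, -1) = Rational(-1, 629205)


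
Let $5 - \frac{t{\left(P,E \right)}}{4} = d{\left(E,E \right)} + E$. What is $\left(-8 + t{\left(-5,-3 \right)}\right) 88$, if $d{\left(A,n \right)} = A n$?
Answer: $-1056$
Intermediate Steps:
$t{\left(P,E \right)} = 20 - 4 E - 4 E^{2}$ ($t{\left(P,E \right)} = 20 - 4 \left(E E + E\right) = 20 - 4 \left(E^{2} + E\right) = 20 - 4 \left(E + E^{2}\right) = 20 - \left(4 E + 4 E^{2}\right) = 20 - 4 E - 4 E^{2}$)
$\left(-8 + t{\left(-5,-3 \right)}\right) 88 = \left(-8 - \left(-32 + 36\right)\right) 88 = \left(-8 + \left(20 + 12 - 36\right)\right) 88 = \left(-8 - 4\right) 88 = \left(-12\right) 88 = -1056$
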